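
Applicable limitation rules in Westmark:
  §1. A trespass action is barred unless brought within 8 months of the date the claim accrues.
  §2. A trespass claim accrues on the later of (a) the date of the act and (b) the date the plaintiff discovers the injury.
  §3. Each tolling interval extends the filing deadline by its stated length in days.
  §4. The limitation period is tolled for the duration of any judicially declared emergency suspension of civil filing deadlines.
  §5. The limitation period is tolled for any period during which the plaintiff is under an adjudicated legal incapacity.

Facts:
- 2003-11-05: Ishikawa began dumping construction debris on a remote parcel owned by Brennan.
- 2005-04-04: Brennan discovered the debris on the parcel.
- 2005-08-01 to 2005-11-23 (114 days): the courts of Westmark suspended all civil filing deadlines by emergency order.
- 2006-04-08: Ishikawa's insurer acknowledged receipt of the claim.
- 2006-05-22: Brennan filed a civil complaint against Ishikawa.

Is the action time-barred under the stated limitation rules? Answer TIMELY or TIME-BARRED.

TIME-BARRED

Taking the later of the act (2003-11-05) and discovery (2005-04-04), the claim accrued on 2005-04-04.
The untolled deadline — 8 months after 2005-04-04 — is 2005-12-04.
The emergency suspension of filing deadlines from 2005-08-01 to 2005-11-23 tolled the period for 114 days, extending the deadline to 2006-03-28.
None of the other events listed affects the running of the period under the stated rules.
The 2006-05-22 filing falls after the 2006-03-28 deadline; the claim is time-barred.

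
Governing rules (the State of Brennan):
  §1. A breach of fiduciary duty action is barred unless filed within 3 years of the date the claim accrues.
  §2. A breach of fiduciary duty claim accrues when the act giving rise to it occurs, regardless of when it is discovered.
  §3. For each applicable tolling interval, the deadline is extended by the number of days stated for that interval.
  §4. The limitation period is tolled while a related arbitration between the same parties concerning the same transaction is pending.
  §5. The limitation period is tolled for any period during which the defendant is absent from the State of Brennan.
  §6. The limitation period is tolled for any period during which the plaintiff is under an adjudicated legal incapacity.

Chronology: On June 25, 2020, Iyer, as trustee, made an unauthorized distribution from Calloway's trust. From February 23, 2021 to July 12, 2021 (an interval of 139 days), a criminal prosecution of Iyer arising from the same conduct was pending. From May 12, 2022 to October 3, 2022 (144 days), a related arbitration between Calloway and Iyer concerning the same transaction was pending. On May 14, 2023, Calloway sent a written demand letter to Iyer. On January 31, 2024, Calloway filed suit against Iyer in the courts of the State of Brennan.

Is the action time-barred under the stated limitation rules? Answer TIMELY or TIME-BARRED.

TIME-BARRED

The limitation period began to run on June 25, 2020.
Adding the 3 years base period to June 25, 2020 gives a deadline of June 25, 2023, before any tolling.
Because the pending related arbitration ran from May 12, 2022 to October 3, 2022, the deadline is extended by 144 days to November 16, 2023.
No stated provision tolls the period for a criminal prosecution, so the interval from February 23, 2021 to July 12, 2021 has no effect on the deadline.
The other events in the timeline have no effect on the limitation period under the stated rules.
The January 31, 2024 filing falls after the November 16, 2023 deadline; the claim is time-barred.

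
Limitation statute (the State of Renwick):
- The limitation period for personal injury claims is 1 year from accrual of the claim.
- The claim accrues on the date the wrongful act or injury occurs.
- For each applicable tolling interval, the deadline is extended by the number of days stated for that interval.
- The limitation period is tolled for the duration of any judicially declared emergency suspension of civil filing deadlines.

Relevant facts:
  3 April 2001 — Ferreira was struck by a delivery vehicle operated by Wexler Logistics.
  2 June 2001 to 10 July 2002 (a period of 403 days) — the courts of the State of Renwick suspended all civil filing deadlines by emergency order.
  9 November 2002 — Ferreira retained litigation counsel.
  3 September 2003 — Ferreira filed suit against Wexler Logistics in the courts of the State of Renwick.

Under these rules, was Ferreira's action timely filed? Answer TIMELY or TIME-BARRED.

The claim accrued on 3 April 2001, when the wrongful act occurred.
1 year from 3 April 2001 is 3 April 2002.
The period was tolled for 403 days by the emergency suspension of filing deadlines (2 June 2001 to 10 July 2002), pushing the deadline to 11 May 2003.
The other events in the timeline have no effect on the limitation period under the stated rules.
The 3 September 2003 filing falls after the 11 May 2003 deadline; the claim is time-barred.

TIME-BARRED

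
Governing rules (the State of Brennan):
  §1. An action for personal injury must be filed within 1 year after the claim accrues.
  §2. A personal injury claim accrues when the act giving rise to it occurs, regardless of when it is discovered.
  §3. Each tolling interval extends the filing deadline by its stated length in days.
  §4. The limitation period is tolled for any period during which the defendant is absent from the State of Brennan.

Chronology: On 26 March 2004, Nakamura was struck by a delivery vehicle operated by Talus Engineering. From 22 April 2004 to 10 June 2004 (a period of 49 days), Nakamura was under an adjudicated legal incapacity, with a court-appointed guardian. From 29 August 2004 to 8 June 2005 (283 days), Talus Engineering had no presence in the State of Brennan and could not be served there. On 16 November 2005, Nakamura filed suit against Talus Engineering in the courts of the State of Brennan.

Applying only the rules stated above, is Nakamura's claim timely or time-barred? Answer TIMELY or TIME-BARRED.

TIMELY

The claim accrued on 26 March 2004, when the wrongful act occurred.
The untolled deadline — 1 year after 26 March 2004 — is 26 March 2005.
Because the defendant's absence from the jurisdiction ran from 29 August 2004 to 8 June 2005, the deadline is extended by 283 days to 3 January 2006.
The plaintiff's legal incapacity from 22 April 2004 to 10 June 2004 does not toll the period, because no stated rule makes the plaintiff's incapacity a tolling event.
The 16 November 2005 filing precedes the 3 January 2006 deadline; the claim is timely.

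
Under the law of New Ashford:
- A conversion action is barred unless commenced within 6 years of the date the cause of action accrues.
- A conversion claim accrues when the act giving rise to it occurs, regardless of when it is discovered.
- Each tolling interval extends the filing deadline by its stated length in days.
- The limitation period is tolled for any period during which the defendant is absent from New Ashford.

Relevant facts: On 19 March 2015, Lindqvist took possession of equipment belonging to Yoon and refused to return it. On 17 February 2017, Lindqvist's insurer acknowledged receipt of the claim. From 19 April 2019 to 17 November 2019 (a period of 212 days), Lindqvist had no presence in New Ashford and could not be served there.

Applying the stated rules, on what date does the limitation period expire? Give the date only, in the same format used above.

17 October 2021

The claim accrued on 19 March 2015, when the wrongful act occurred.
Adding the 6 years base period to 19 March 2015 gives a deadline of 19 March 2021, before any tolling.
The defendant's absence from the jurisdiction from 19 April 2019 to 17 November 2019 tolled the period for 212 days, extending the deadline to 17 October 2021.
The other events in the timeline have no effect on the limitation period under the stated rules.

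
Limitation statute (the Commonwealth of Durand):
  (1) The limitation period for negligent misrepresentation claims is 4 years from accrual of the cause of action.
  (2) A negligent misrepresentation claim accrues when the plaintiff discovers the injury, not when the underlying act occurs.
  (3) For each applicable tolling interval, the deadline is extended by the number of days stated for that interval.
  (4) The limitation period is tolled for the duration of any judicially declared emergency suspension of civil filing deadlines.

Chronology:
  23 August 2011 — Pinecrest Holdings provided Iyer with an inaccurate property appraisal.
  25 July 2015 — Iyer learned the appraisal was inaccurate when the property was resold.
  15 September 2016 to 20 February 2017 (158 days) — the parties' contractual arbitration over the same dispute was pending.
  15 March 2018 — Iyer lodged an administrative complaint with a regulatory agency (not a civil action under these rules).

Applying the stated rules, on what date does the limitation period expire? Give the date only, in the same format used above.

25 July 2019

The claim did not accrue until Iyer discovered the injury on 25 July 2015; the 23 August 2011 act date does not start the clock under the stated rule.
Adding the 4 years base period to 25 July 2015 gives a deadline of 25 July 2019, before any tolling.
The pending related arbitration from 15 September 2016 to 20 February 2017 does not toll the period, because no stated rule makes a pending arbitration a tolling event.
None of the other events listed affects the running of the period under the stated rules.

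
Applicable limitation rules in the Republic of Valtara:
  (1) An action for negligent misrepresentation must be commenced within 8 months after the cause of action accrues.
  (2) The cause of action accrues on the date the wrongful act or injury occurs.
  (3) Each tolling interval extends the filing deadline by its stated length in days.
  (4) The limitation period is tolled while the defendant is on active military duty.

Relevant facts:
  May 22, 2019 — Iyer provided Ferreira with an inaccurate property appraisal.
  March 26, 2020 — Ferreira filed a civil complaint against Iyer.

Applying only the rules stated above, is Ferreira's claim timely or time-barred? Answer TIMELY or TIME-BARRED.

The claim accrued on May 22, 2019, when the wrongful act occurred.
Adding the 8 months base period to May 22, 2019 gives a deadline of January 22, 2020, before any tolling.
Filing on March 26, 2020 missed the January 22, 2020 deadline — the action is time-barred.

TIME-BARRED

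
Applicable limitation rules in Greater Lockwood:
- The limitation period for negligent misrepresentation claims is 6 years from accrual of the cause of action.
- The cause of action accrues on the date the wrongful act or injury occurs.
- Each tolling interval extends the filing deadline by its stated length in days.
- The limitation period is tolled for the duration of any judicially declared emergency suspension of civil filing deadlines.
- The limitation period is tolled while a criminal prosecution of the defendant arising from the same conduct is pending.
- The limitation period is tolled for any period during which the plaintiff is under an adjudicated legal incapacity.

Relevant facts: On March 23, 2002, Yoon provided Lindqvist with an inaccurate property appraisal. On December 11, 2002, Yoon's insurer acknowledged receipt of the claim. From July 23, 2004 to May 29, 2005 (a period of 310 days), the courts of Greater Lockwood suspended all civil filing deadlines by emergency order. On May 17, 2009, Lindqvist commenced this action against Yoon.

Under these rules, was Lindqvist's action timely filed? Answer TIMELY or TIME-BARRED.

TIME-BARRED

The cause of action accrued on March 23, 2002, the date of the act.
6 years from March 23, 2002 is March 23, 2008.
The emergency suspension of filing deadlines from July 23, 2004 to May 29, 2005 tolled the period for 310 days, extending the deadline to January 27, 2009.
The other events in the timeline have no effect on the limitation period under the stated rules.
Lindqvist filed on May 17, 2009, after the January 27, 2009 deadline, so the action is time-barred.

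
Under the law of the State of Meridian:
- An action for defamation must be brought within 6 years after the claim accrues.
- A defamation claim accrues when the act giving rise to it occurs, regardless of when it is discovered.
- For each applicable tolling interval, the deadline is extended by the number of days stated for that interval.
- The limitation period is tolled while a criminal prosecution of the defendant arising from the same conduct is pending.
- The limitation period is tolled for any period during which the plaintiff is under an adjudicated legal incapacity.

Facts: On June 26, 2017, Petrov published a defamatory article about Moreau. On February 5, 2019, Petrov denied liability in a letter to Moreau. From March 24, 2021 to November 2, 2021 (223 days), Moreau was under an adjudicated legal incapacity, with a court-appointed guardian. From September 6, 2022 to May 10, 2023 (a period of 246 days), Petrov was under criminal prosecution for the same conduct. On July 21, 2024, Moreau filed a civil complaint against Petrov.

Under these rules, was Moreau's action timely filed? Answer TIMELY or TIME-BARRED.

TIMELY

The claim accrued on June 26, 2017, the date of the act.
The untolled deadline — 6 years after June 26, 2017 — is June 26, 2023.
Because the plaintiff's legal incapacity ran from March 24, 2021 to November 2, 2021, the deadline is extended by 223 days to February 4, 2024.
Because the pending criminal prosecution ran from September 6, 2022 to May 10, 2023, the deadline is extended by 246 days to October 7, 2024.
Nothing else in the chronology tolls or restarts the period.
The July 21, 2024 filing precedes the October 7, 2024 deadline; the claim is timely.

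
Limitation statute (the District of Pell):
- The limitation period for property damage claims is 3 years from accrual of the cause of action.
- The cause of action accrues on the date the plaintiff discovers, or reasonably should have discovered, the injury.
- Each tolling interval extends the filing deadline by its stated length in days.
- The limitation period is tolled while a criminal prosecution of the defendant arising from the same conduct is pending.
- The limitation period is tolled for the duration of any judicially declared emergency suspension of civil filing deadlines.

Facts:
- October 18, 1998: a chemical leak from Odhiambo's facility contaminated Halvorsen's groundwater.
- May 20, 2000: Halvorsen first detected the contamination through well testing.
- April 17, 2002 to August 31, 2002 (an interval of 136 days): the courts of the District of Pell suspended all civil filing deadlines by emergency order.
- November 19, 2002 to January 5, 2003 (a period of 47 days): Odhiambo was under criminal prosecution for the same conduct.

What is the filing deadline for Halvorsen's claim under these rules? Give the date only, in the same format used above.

November 19, 2003

Accrual is tied to discovery, so the period began on May 20, 2000 rather than on October 18, 1998 when the act occurred.
3 years from May 20, 2000 is May 20, 2003.
The emergency suspension of filing deadlines from April 17, 2002 to August 31, 2002 tolled the period for 136 days, extending the deadline to October 3, 2003.
The period was tolled for 47 days by the pending criminal prosecution (November 19, 2002 to January 5, 2003), pushing the deadline to November 19, 2003.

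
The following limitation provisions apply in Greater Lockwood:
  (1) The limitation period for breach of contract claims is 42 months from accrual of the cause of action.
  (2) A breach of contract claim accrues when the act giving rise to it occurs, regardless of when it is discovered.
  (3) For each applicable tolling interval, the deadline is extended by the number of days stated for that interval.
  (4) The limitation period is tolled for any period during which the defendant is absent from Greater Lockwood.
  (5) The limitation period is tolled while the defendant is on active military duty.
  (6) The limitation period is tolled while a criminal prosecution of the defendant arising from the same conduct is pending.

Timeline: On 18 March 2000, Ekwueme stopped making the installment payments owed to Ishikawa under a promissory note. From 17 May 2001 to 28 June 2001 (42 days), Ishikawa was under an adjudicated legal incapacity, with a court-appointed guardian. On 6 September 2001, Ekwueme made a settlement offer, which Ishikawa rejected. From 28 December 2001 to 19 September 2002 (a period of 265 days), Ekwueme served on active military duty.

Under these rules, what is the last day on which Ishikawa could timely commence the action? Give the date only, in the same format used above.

The claim accrued on 18 March 2000, when the wrongful act occurred.
42 months from 18 March 2000 is 18 September 2003.
Because the defendant's active military service ran from 28 December 2001 to 19 September 2002, the deadline is extended by 265 days to 9 June 2004.
Although the plaintiff's incapacity ran from 17 May 2001 to 28 June 2001, the stated rules do not make that a tolling event, so it is disregarded.
The other events in the timeline have no effect on the limitation period under the stated rules.

9 June 2004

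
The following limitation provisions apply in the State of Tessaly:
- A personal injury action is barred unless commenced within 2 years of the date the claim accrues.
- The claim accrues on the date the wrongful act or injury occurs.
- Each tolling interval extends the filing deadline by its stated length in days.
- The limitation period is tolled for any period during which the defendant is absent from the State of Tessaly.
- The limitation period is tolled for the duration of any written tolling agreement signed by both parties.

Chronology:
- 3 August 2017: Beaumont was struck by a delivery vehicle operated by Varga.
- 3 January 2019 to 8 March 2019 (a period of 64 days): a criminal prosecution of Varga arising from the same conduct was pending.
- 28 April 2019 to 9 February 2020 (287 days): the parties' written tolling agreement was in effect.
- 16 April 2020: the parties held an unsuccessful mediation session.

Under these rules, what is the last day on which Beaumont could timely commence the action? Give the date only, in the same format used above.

The limitation period began to run on 3 August 2017.
The untolled deadline — 2 years after 3 August 2017 — is 3 August 2019.
The written tolling agreement from 28 April 2019 to 9 February 2020 tolled the period for 287 days, extending the deadline to 16 May 2020.
The pending criminal prosecution from 3 January 2019 to 8 March 2019 does not toll the period, because no stated rule makes a criminal prosecution a tolling event.
Nothing else in the chronology tolls or restarts the period.

16 May 2020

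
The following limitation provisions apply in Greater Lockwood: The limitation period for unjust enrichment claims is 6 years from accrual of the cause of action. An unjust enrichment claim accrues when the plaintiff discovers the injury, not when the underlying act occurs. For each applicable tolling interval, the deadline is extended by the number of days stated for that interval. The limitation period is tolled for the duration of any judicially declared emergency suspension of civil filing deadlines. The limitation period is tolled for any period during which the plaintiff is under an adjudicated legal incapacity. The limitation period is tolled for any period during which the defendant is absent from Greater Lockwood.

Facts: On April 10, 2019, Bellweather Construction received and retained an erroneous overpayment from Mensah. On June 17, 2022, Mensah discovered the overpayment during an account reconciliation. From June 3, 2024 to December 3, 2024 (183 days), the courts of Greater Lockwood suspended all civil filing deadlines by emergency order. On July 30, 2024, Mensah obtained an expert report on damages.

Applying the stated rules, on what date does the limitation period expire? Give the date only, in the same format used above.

The claim did not accrue until Mensah discovered the injury on June 17, 2022; the April 10, 2019 act date does not start the clock under the stated rule.
Adding the 6 years base period to June 17, 2022 gives a deadline of June 17, 2028, before any tolling.
The emergency suspension of filing deadlines from June 3, 2024 to December 3, 2024 tolled the period for 183 days, extending the deadline to December 17, 2028.
The other events in the timeline have no effect on the limitation period under the stated rules.

December 17, 2028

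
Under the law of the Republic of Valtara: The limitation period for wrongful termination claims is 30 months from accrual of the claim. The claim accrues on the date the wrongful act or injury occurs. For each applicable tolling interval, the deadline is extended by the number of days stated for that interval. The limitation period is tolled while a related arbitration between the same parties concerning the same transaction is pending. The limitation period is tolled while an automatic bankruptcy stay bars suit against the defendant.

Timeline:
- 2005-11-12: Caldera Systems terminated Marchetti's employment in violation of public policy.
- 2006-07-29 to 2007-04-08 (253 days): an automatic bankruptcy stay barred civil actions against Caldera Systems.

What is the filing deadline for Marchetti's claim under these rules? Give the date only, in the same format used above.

The limitation period began to run on 2005-11-12.
Adding the 30 months base period to 2005-11-12 gives a deadline of 2008-05-12, before any tolling.
The period was tolled for 253 days by the automatic bankruptcy stay (2006-07-29 to 2007-04-08), pushing the deadline to 2009-01-20.

2009-01-20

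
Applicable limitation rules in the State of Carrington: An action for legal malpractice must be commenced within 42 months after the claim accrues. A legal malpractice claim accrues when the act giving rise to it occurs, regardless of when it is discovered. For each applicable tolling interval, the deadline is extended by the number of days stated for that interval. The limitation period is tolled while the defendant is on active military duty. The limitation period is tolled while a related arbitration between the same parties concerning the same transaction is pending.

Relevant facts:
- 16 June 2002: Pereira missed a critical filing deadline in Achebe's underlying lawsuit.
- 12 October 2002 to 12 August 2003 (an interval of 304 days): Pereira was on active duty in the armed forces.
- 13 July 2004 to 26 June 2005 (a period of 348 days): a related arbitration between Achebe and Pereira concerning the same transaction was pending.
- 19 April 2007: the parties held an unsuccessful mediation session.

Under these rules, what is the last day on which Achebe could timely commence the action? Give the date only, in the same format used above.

29 September 2007

The limitation period began to run on 16 June 2002.
42 months from 16 June 2002 is 16 December 2005.
The period was tolled for 304 days by the defendant's active military service (12 October 2002 to 12 August 2003), pushing the deadline to 16 October 2006.
The period was tolled for 348 days by the pending related arbitration (13 July 2004 to 26 June 2005), pushing the deadline to 29 September 2007.
The other events in the timeline have no effect on the limitation period under the stated rules.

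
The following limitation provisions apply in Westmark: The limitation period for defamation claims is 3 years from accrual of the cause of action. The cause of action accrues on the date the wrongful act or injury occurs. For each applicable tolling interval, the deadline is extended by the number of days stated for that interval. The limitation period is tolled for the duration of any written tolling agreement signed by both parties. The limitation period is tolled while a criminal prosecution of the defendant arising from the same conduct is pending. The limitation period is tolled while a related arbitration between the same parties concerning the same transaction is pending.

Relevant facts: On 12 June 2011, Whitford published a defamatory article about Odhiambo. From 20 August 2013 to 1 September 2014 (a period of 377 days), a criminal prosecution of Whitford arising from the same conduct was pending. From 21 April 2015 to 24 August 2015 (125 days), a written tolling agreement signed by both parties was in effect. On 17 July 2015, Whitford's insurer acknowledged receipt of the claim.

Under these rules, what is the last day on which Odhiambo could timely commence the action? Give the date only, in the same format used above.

The limitation period began to run on 12 June 2011.
Adding the 3 years base period to 12 June 2011 gives a deadline of 12 June 2014, before any tolling.
The pending criminal prosecution from 20 August 2013 to 1 September 2014 tolled the period for 377 days, extending the deadline to 24 June 2015.
Because the written tolling agreement ran from 21 April 2015 to 24 August 2015, the deadline is extended by 125 days to 27 October 2015.
None of the other events listed affects the running of the period under the stated rules.

27 October 2015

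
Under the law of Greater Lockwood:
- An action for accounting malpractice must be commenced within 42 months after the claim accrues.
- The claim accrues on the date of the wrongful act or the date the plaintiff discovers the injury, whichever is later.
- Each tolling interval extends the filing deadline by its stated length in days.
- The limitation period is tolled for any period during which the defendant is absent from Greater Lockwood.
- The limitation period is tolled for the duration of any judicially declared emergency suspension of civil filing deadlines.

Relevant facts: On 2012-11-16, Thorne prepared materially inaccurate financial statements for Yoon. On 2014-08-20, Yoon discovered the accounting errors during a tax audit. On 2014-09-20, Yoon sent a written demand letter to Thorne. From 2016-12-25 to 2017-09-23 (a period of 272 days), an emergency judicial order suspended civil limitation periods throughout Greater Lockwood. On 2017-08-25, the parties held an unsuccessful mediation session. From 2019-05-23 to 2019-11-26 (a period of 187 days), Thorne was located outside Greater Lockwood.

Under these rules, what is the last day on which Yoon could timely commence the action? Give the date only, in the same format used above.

Taking the later of the act (2012-11-16) and discovery (2014-08-20), the claim accrued on 2014-08-20.
The untolled deadline — 42 months after 2014-08-20 — is 2018-02-20.
Because the emergency suspension of filing deadlines ran from 2016-12-25 to 2017-09-23, the deadline is extended by 272 days to 2018-11-19.
The defendant's absence from the jurisdiction from 2019-05-23 to 2019-11-26 began after the period had already run on 2018-11-19, so it has no tolling effect.
Nothing else in the chronology tolls or restarts the period.

2018-11-19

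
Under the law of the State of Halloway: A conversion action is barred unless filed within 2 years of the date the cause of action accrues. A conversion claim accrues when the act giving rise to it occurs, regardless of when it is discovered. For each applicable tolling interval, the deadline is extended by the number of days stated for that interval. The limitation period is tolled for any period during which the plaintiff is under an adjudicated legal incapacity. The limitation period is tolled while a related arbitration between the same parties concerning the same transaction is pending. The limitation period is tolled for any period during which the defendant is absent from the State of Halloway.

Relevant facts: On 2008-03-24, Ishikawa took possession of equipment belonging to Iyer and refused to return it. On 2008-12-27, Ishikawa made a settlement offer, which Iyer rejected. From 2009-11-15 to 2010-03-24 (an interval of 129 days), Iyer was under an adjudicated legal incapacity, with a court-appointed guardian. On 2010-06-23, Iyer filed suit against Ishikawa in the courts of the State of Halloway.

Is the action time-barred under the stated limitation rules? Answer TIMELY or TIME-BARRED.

TIMELY

The limitation period began to run on 2008-03-24.
2 years from 2008-03-24 is 2010-03-24.
The period was tolled for 129 days by the plaintiff's legal incapacity (2009-11-15 to 2010-03-24), pushing the deadline to 2010-07-31.
None of the other events listed affects the running of the period under the stated rules.
Iyer filed on 2010-06-23, before the 2010-07-31 deadline, so the action is timely.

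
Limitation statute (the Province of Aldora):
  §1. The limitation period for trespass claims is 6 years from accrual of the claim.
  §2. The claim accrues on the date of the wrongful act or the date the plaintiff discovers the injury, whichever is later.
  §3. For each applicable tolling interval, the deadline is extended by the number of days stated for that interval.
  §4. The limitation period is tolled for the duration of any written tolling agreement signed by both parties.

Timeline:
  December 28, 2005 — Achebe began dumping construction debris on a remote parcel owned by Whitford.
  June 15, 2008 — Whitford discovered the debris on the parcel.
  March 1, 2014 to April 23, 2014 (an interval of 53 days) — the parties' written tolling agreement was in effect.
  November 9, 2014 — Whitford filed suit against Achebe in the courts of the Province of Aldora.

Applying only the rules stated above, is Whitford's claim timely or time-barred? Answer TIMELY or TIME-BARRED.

TIME-BARRED

Because discovery on June 15, 2008 post-dates the December 28, 2005 act, accrual under the later-of rule falls on June 15, 2008.
6 years from June 15, 2008 is June 15, 2014.
The written tolling agreement from March 1, 2014 to April 23, 2014 tolled the period for 53 days, extending the deadline to August 7, 2014.
The November 9, 2014 filing falls after the August 7, 2014 deadline; the claim is time-barred.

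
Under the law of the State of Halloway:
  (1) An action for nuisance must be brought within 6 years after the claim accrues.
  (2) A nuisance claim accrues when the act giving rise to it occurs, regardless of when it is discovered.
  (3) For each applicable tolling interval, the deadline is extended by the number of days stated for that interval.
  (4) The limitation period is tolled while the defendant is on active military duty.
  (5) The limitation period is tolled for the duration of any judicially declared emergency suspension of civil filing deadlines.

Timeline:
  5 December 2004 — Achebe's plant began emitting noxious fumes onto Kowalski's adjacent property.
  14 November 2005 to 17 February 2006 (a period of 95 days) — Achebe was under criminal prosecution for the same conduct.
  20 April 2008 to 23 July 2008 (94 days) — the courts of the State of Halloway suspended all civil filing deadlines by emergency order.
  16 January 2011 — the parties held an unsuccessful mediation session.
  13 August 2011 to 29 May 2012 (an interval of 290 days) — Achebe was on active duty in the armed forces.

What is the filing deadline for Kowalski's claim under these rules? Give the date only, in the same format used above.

The limitation period began to run on 5 December 2004.
Adding the 6 years base period to 5 December 2004 gives a deadline of 5 December 2010, before any tolling.
The emergency suspension of filing deadlines from 20 April 2008 to 23 July 2008 tolled the period for 94 days, extending the deadline to 9 March 2011.
The defendant's active military service starting 13 August 2011 came too late — the period had run on 9 March 2011 — and so does not extend the deadline.
The pending criminal prosecution from 14 November 2005 to 17 February 2006 does not toll the period, because no stated rule makes a criminal prosecution a tolling event.
Nothing else in the chronology tolls or restarts the period.

9 March 2011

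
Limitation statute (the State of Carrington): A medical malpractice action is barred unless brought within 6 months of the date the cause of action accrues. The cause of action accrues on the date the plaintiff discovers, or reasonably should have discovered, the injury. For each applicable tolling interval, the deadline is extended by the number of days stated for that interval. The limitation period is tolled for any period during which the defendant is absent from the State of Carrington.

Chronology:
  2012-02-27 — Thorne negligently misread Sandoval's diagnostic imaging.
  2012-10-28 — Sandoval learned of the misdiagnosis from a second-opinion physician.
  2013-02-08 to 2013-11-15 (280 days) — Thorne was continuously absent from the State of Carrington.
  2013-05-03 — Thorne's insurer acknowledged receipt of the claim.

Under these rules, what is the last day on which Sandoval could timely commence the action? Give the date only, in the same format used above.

2014-02-02

Under the discovery rule, the claim accrued on 2012-10-28, when Sandoval discovered the injury — not on the 2012-02-27 date of the underlying act.
6 months from 2012-10-28 is 2013-04-28.
The period was tolled for 280 days by the defendant's absence from the jurisdiction (2013-02-08 to 2013-11-15), pushing the deadline to 2014-02-02.
None of the other events listed affects the running of the period under the stated rules.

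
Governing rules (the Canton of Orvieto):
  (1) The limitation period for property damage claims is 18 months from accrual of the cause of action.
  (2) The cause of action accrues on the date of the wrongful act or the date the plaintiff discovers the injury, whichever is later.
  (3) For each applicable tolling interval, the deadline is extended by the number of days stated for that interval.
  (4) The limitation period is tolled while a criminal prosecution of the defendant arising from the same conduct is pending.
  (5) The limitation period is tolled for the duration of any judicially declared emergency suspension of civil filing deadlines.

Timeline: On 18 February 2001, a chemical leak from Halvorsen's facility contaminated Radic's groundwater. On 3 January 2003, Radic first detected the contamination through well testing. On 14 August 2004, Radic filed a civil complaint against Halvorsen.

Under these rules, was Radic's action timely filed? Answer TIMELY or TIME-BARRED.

TIME-BARRED

Taking the later of the act (18 February 2001) and discovery (3 January 2003), the claim accrued on 3 January 2003.
The untolled deadline — 18 months after 3 January 2003 — is 3 July 2004.
The 14 August 2004 filing falls after the 3 July 2004 deadline; the claim is time-barred.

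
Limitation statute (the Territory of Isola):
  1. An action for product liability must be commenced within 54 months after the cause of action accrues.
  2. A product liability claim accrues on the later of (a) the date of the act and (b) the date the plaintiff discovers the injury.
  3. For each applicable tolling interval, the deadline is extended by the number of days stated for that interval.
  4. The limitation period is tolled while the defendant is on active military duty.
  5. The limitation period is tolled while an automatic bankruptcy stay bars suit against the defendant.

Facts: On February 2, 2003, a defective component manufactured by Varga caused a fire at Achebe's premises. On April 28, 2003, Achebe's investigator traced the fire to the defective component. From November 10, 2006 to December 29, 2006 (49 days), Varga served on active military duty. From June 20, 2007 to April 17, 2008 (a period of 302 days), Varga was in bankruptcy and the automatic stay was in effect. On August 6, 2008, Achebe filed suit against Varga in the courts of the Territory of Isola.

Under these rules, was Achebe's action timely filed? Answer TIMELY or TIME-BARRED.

TIMELY

Taking the later of the act (February 2, 2003) and discovery (April 28, 2003), the claim accrued on April 28, 2003.
Adding the 54 months base period to April 28, 2003 gives a deadline of October 28, 2007, before any tolling.
The period was tolled for 49 days by the defendant's active military service (November 10, 2006 to December 29, 2006), pushing the deadline to December 16, 2007.
Because the automatic bankruptcy stay ran from June 20, 2007 to April 17, 2008, the deadline is extended by 302 days to October 13, 2008.
Filing on August 6, 2008 beat the October 13, 2008 deadline — the action is timely.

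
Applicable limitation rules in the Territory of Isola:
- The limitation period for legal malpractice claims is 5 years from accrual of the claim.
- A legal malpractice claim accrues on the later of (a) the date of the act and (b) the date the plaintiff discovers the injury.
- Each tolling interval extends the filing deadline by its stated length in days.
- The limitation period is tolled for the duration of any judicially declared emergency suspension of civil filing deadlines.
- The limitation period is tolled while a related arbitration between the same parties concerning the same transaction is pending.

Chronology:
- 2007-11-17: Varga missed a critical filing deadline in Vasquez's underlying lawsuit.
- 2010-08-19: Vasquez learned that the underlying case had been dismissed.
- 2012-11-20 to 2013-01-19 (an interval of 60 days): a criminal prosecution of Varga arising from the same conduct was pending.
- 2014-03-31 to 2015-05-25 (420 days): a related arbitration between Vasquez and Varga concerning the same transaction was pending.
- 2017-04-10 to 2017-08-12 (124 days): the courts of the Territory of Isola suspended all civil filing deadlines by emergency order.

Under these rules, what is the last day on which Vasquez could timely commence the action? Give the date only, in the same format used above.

Because discovery on 2010-08-19 post-dates the 2007-11-17 act, accrual under the later-of rule falls on 2010-08-19.
The untolled deadline — 5 years after 2010-08-19 — is 2015-08-19.
The period was tolled for 420 days by the pending related arbitration (2014-03-31 to 2015-05-25), pushing the deadline to 2016-10-12.
The emergency suspension of filing deadlines from 2017-04-10 to 2017-08-12 began after the period had already run on 2016-10-12, so it has no tolling effect.
No stated provision tolls the period for a criminal prosecution, so the interval from 2012-11-20 to 2013-01-19 has no effect on the deadline.

2016-10-12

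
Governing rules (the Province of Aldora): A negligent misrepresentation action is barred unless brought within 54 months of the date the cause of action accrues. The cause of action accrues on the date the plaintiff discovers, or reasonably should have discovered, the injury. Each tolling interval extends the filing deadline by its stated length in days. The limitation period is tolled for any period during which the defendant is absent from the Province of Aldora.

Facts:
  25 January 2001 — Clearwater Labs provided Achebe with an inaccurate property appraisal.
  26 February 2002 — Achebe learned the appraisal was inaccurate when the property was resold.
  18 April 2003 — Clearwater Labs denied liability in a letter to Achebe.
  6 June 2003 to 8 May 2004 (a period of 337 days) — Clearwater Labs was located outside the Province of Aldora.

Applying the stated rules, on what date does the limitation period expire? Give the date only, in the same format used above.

The claim did not accrue until Achebe discovered the injury on 26 February 2002; the 25 January 2001 act date does not start the clock under the stated rule.
54 months from 26 February 2002 is 26 August 2006.
Because the defendant's absence from the jurisdiction ran from 6 June 2003 to 8 May 2004, the deadline is extended by 337 days to 29 July 2007.
The other events in the timeline have no effect on the limitation period under the stated rules.

29 July 2007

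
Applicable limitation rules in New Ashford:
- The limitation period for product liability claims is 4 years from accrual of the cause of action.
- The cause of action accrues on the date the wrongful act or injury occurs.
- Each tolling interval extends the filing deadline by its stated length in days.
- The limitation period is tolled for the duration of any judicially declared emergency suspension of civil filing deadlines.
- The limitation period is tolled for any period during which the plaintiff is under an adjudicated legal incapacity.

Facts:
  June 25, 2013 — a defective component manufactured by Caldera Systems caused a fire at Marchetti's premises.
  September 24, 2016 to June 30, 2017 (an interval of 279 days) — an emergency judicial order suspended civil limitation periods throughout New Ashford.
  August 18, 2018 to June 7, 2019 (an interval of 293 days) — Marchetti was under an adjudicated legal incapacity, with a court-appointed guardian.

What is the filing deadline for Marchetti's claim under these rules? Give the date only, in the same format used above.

The claim accrued on June 25, 2013, when the wrongful act occurred.
4 years from June 25, 2013 is June 25, 2017.
Because the emergency suspension of filing deadlines ran from September 24, 2016 to June 30, 2017, the deadline is extended by 279 days to March 31, 2018.
The plaintiff's legal incapacity starting August 18, 2018 came too late — the period had run on March 31, 2018 — and so does not extend the deadline.

March 31, 2018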